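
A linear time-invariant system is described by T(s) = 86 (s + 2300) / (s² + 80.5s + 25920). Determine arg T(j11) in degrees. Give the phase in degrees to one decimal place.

-1.7°

∠(j11 + 2300) = arctan(11/2300) = 0.27°
∠[(j11)² + 80.5(j11) + 25920] = ∠[25799 + j885.5] = 1.97°
∠T(j11) = 0.27° − 1.97° = -1.69°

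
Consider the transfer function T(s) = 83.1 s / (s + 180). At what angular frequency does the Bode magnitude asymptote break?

The single real pole at s = −180 gives a corner at ω = 180 rad/s.

180 rad/s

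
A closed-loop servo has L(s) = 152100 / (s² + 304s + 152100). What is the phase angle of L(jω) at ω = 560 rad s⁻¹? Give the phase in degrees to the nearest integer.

-133°

∠[(j560)² + 304(j560) + 152100] = ∠[-1.615e+05 + j1.7024e+05] = 133.49°
∠L(j560) = −133.49° = -133.49°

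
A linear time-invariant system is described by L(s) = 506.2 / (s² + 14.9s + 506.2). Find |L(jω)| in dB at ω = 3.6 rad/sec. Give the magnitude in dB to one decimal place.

|(j3.6)² + 14.9(j3.6) + 506.2| = |493.24 + j53.64| = 496.1
|L(j3.6)| = 506.2 / 496.1 = 1.0203
20 log₁₀(1.0203) = 0.17 dB

0.2 dB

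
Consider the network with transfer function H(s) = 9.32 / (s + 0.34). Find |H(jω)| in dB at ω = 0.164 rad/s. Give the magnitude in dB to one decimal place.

|j0.164 + 0.34| = √(0.164² + 0.34²) = 0.3775
|H(j0.164)| = 9.32 / 0.3775 = 24.69
20 log₁₀(24.69) = 27.85 dB

27.9 dB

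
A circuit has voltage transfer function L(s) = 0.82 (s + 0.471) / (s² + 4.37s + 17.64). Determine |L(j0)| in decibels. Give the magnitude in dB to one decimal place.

-33.2 dB

L(0) = 0.82 × 0.471 / 17.64 = 0.021895
20 log₁₀(0.021895) = -33.19 dB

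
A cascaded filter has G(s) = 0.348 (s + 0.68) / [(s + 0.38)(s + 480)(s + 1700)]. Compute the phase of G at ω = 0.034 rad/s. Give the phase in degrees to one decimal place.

∠(j0.034 + 0.68) = arctan(0.034/0.68) = 2.86°
∠(j0.034 + 0.38) = arctan(0.034/0.38) = 5.11°
∠(j0.034 + 480) = arctan(0.034/480) = 0.00°
∠(j0.034 + 1700) = arctan(0.034/1700) = 0.00°
∠G(j0.034) = 2.86° − (5.11° + 0.00° + 0.00°) = -2.26°

-2.3°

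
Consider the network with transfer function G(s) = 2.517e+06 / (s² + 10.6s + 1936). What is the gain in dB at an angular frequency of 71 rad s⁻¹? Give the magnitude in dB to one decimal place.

57.9 dB

|(j71)² + 10.6(j71) + 1936| = |-3105 + j752.6| = 3195
|G(j71)| = 2.517e+06 / 3195 = 787.82
20 log₁₀(787.82) = 57.93 dB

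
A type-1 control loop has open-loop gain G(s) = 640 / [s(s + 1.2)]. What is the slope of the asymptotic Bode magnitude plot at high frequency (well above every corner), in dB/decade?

With 0 zeros and 2 poles, the high-frequency asymptotic slope is 20 × (0 − 2) = -40 dB/decade.

-40 dB/decade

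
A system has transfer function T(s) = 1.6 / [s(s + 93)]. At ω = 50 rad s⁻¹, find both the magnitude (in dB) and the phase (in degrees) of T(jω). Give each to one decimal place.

|j50 + 93| = √(50² + 93²) = 105.6
|j50| = 50
|T(j50)| = 1.6 / (105.6 × 50) = 0.00030306
20 log₁₀(0.00030306) = -70.37 dB
∠(j50 + 93) = arctan(50/93) = 28.26°
∠(j50) = 90.00°
∠T(j50) = − (28.26° + 90.00°) = -118.26°

|T| = -70.4 dB, ∠T = -118.3 deg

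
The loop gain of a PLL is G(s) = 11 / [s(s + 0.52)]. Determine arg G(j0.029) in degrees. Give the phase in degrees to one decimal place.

-93.2°

∠(j0.029 + 0.52) = arctan(0.029/0.52) = 3.19°
∠(j0.029) = 90.00°
∠G(j0.029) = − (3.19° + 90.00°) = -93.19°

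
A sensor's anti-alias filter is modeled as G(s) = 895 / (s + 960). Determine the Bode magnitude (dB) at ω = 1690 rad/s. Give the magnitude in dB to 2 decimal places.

|j1690 + 960| = √(1690² + 960²) = 1944
|G(j1690)| = 895 / 1944 = 0.46048
20 log₁₀(0.46048) = -6.736 dB

-6.74 dB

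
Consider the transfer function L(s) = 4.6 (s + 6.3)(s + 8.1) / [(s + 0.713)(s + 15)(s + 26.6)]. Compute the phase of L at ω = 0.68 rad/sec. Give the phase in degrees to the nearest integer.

∠(j0.68 + 6.3) = arctan(0.68/6.3) = 6.16°
∠(j0.68 + 8.1) = arctan(0.68/8.1) = 4.80°
∠(j0.68 + 0.713) = arctan(0.68/0.713) = 43.64°
∠(j0.68 + 15) = arctan(0.68/15) = 2.60°
∠(j0.68 + 26.6) = arctan(0.68/26.6) = 1.46°
∠L(j0.68) = 6.16° + 4.80° − (43.64° + 2.60° + 1.46°) = -36.74°

-37°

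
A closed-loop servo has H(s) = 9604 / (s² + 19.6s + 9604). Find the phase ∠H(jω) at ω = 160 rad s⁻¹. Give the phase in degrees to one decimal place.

-168.9°

∠[(j160)² + 19.6(j160) + 9604] = ∠[-15996 + j3136] = 168.91°
∠H(j160) = −168.91° = -168.91°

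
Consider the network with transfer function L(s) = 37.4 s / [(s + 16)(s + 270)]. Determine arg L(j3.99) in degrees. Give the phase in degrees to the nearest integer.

∠(j3.99) = 90.00°
∠(j3.99 + 16) = arctan(3.99/16) = 14.00°
∠(j3.99 + 270) = arctan(3.99/270) = 0.85°
∠L(j3.99) = 90.00° − (14.00° + 0.85°) = 75.15°

75°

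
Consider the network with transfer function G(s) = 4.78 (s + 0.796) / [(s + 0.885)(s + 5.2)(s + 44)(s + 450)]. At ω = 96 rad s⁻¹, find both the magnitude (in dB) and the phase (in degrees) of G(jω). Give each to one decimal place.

|G| = -119.8 dB, ∠G = -164.3°

|j96 + 0.796| = √(96² + 0.796²) = 96
|j96 + 0.885| = √(96² + 0.885²) = 96
|j96 + 5.2| = √(96² + 5.2²) = 96.14
|j96 + 44| = √(96² + 44²) = 105.6
|j96 + 450| = √(96² + 450²) = 460.1
|G(j96)| = 4.78 × 96 / (96 × 96.14 × 105.6 × 460.1) = 1.0232e-06
20 log₁₀(1.0232e-06) = -119.80 dB
∠(j96 + 0.796) = arctan(96/0.796) = 89.52°
∠(j96 + 0.885) = arctan(96/0.885) = 89.47°
∠(j96 + 5.2) = arctan(96/5.2) = 86.90°
∠(j96 + 44) = arctan(96/44) = 65.38°
∠(j96 + 450) = arctan(96/450) = 12.04°
∠G(j96) = 89.52° − (89.47° + 86.90° + 65.38° + 12.04°) = -164.27°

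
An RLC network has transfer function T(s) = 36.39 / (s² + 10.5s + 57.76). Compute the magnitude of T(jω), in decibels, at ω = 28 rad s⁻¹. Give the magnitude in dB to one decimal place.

-26.7 dB

|(j28)² + 10.5(j28) + 57.76| = |-726.24 + j294| = 783.5
|T(j28)| = 36.39 / 783.5 = 0.046446
20 log₁₀(0.046446) = -26.66 dB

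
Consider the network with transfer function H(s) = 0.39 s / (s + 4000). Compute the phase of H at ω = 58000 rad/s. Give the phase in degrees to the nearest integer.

4°

∠(j58000) = 90.00°
∠(j58000 + 4000) = arctan(58000/4000) = 86.05°
∠H(j58000) = 90.00° − 86.05° = 3.95°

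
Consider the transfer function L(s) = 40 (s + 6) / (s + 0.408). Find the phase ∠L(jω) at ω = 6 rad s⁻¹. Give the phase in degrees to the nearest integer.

∠(j6 + 6) = arctan(6/6) = 45.00°
∠(j6 + 0.408) = arctan(6/0.408) = 86.11°
∠L(j6) = 45.00° − 86.11° = -41.11°

-41°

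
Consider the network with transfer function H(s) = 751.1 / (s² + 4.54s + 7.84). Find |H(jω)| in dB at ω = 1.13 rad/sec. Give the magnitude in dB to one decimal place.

|(j1.13)² + 4.54(j1.13) + 7.84| = |6.5631 + j5.1302| = 8.33
|H(j1.13)| = 751.1 / 8.33 = 90.165
20 log₁₀(90.165) = 39.10 dB

39.1 dB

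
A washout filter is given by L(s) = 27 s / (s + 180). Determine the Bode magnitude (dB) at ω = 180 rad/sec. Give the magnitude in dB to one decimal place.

|j180| = 180
|j180 + 180| = √(180² + 180²) = 254.6
|L(j180)| = 27 × 180 / 254.6 = 19.092
20 log₁₀(19.092) = 25.62 dB

25.6 dB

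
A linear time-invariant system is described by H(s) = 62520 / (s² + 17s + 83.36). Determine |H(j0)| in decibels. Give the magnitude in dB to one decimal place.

57.5 dB

H(0) = 62520 / 83.36 = 750
20 log₁₀(750) = 57.50 dB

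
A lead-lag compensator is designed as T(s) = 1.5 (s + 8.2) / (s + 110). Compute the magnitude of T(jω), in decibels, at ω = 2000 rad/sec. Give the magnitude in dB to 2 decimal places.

3.51 dB

|j2000 + 8.2| = √(2000² + 8.2²) = 2000
|j2000 + 110| = √(2000² + 110²) = 2003
|T(j2000)| = 1.5 × 2000 / 2003 = 1.4977
20 log₁₀(1.4977) = 3.509 dB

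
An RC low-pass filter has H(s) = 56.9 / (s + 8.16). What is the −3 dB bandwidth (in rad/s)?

For a single-pole low-pass, the −3 dB point is at the pole: ω = 8.16 rad/s.

8.16 rad/s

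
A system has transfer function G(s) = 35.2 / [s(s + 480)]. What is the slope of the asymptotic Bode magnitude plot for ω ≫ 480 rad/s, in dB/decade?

-40 dB/decade

With 0 zeros and 2 poles, the high-frequency asymptotic slope is 20 × (0 − 2) = -40 dB/decade.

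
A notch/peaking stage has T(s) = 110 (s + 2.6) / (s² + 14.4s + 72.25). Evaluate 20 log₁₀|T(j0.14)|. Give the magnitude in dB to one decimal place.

12.0 dB

|j0.14 + 2.6| = √(0.14² + 2.6²) = 2.604
|(j0.14)² + 14.4(j0.14) + 72.25| = |72.23 + j2.016| = 72.26
|T(j0.14)| = 110 × 2.604 / 72.26 = 3.9637
20 log₁₀(3.9637) = 11.96 dB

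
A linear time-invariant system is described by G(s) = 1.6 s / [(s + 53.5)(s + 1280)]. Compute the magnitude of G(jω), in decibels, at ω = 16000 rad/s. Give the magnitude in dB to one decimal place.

-80.0 dB

|j16000| = 1.6e+04
|j16000 + 53.5| = √(16000² + 53.5²) = 1.6e+04
|j16000 + 1280| = √(16000² + 1280²) = 1.605e+04
|G(j16000)| = 1.6 × 1.6e+04 / (1.6e+04 × 1.605e+04) = 9.9681e-05
20 log₁₀(9.9681e-05) = -80.03 dB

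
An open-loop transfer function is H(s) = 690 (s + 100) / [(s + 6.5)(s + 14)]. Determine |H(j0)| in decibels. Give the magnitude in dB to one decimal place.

H(0) = 690 × 100 / (6.5 × 14) = 758.24
20 log₁₀(758.24) = 57.60 dB

57.6 dB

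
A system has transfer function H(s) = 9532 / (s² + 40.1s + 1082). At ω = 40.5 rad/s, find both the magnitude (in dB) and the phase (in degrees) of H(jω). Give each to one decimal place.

|H| = 14.9 dB, ∠H = -109.0°

|(j40.5)² + 40.1(j40.5) + 1082| = |-558.25 + j1624| = 1717
|H(j40.5)| = 9532 / 1717 = 5.5505
20 log₁₀(5.5505) = 14.89 dB
∠[(j40.5)² + 40.1(j40.5) + 1082] = ∠[-558.25 + j1624] = 108.97°
∠H(j40.5) = −108.97° = -108.97°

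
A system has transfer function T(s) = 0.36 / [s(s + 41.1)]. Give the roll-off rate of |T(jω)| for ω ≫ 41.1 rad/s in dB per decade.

With 0 zeros and 2 poles, the high-frequency asymptotic slope is 20 × (0 − 2) = -40 dB/decade.

-40 dB/decade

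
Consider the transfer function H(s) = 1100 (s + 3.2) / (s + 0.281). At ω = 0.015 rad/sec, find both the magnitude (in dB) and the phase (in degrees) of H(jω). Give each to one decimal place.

|H| = 81.9 dB, ∠H = -2.8°

|j0.015 + 3.2| = √(0.015² + 3.2²) = 3.2
|j0.015 + 0.281| = √(0.015² + 0.281²) = 0.2814
|H(j0.015)| = 1100 × 3.2 / 0.2814 = 12509
20 log₁₀(12509) = 81.94 dB
∠(j0.015 + 3.2) = arctan(0.015/3.2) = 0.27°
∠(j0.015 + 0.281) = arctan(0.015/0.281) = 3.06°
∠H(j0.015) = 0.27° − 3.06° = -2.79°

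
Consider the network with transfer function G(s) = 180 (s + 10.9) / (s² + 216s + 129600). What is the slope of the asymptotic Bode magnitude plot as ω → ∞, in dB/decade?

-20 dB/decade

With 1 zero and 2 poles, the high-frequency asymptotic slope is 20 × (1 − 2) = -20 dB/decade.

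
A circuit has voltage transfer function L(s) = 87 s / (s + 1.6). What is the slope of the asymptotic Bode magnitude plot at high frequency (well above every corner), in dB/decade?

With 1 zero and 1 pole, the high-frequency asymptotic slope is 20 × (1 − 1) = 0 dB/decade.

0 dB/decade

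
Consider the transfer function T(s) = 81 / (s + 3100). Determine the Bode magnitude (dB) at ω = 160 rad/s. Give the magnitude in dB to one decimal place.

-31.7 dB

|j160 + 3100| = √(160² + 3100²) = 3104
|T(j160)| = 81 / 3104 = 0.026094
20 log₁₀(0.026094) = -31.67 dB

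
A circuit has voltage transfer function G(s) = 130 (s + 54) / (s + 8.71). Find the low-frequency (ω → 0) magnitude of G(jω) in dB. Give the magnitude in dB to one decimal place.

G(0) = 130 × 54 / 8.71 = 805.97
20 log₁₀(805.97) = 58.13 dB

58.1 dB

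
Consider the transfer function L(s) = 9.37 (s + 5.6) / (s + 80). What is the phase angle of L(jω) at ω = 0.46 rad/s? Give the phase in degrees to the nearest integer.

4°

∠(j0.46 + 5.6) = arctan(0.46/5.6) = 4.70°
∠(j0.46 + 80) = arctan(0.46/80) = 0.33°
∠L(j0.46) = 4.70° − 0.33° = 4.37°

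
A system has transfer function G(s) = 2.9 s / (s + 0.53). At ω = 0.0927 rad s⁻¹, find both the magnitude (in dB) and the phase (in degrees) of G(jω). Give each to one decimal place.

|j0.0927| = 0.0927
|j0.0927 + 0.53| = √(0.0927² + 0.53²) = 0.538
|G(j0.0927)| = 2.9 × 0.0927 / 0.538 = 0.49964
20 log₁₀(0.49964) = -6.03 dB
∠(j0.0927) = 90.00°
∠(j0.0927 + 0.53) = arctan(0.0927/0.53) = 9.92°
∠G(j0.0927) = 90.00° − 9.92° = 80.08°

|G| = -6.0 dB, ∠G = 80.1°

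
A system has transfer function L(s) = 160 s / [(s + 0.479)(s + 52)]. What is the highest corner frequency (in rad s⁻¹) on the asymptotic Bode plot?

Break frequencies occur at each pole and zero magnitude: 0.479 rad s⁻¹, 52 rad s⁻¹.
The highest is 52 rad s⁻¹.

52 rad s⁻¹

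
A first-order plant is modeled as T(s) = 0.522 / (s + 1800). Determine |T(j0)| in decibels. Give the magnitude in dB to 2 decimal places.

T(0) = 0.522 / 1800 = 0.00029
20 log₁₀(0.00029) = -70.752 dB

-70.75 dB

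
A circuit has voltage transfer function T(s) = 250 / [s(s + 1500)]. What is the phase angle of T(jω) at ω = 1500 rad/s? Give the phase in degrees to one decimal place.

-135.0 deg

∠(j1500 + 1500) = arctan(1500/1500) = 45.00°
∠(j1500) = 90.00°
∠T(j1500) = − (45.00° + 90.00°) = -135.00°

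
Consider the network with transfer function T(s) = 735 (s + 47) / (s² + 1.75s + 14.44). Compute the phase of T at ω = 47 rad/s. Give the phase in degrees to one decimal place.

∠(j47 + 47) = arctan(47/47) = 45.00°
∠[(j47)² + 1.75(j47) + 14.44] = ∠[-2194.6 + j82.25] = 177.85°
∠T(j47) = 45.00° − 177.85° = -132.85°

-132.9 deg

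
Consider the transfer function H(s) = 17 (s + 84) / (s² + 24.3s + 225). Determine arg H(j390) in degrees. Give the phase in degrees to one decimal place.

-98.6°

∠(j390 + 84) = arctan(390/84) = 77.85°
∠[(j390)² + 24.3(j390) + 225] = ∠[-1.5188e+05 + j9477] = 176.43°
∠H(j390) = 77.85° − 176.43° = -98.58°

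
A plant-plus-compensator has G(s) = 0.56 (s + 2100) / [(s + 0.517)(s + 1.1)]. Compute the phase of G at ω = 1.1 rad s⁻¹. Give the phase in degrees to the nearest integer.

-110 deg

∠(j1.1 + 2100) = arctan(1.1/2100) = 0.03°
∠(j1.1 + 0.517) = arctan(1.1/0.517) = 64.83°
∠(j1.1 + 1.1) = arctan(1.1/1.1) = 45.00°
∠G(j1.1) = 0.03° − (64.83° + 45.00°) = -109.80°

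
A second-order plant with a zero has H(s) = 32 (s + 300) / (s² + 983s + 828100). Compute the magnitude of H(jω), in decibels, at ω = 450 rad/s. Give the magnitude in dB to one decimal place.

-32.9 dB

|j450 + 300| = √(450² + 300²) = 540.8
|(j450)² + 983(j450) + 828100| = |6.256e+05 + j4.4235e+05| = 7.662e+05
|H(j450)| = 32 × 540.8 / 7.662e+05 = 0.022588
20 log₁₀(0.022588) = -32.92 dB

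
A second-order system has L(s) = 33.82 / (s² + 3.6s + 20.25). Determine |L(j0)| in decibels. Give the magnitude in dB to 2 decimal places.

L(0) = 33.82 / 20.25 = 1.6701
20 log₁₀(1.6701) = 4.455 dB

4.45 dB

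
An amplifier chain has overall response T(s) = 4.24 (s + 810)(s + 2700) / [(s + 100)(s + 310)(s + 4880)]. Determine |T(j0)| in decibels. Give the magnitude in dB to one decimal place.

-24.3 dB

T(0) = 4.24 × 810 × 2700 / (100 × 310 × 4880) = 0.061296
20 log₁₀(0.061296) = -24.25 dB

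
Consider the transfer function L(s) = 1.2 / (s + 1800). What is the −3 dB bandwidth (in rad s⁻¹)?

1800 rad s⁻¹

For a single-pole low-pass, the −3 dB point is at the pole: ω = 1800 rad s⁻¹.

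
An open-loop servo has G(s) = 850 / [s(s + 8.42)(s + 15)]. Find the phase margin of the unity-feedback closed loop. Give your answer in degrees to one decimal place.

37.9°

Gain crossover: |G(jω)| = 1 at ω ≈ 5.35 rad s⁻¹.
∠G(j5.35) = −90° − arctan(5.35/8.42) − arctan(5.35/15) ≈ -142.06°
PM = 180° + (-142.06°) = 37.94°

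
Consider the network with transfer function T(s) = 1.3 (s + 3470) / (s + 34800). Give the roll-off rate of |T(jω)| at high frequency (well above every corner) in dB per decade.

With 1 zero and 1 pole, the high-frequency asymptotic slope is 20 × (1 − 1) = 0 dB/decade.

0 dB/decade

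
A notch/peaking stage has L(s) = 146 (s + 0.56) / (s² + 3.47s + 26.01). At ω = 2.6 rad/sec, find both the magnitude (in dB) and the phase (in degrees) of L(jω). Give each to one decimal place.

|j2.6 + 0.56| = √(2.6² + 0.56²) = 2.66
|(j2.6)² + 3.47(j2.6) + 26.01| = |19.25 + j9.022| = 21.26
|L(j2.6)| = 146 × 2.66 / 21.26 = 18.265
20 log₁₀(18.265) = 25.23 dB
∠(j2.6 + 0.56) = arctan(2.6/0.56) = 77.85°
∠[(j2.6)² + 3.47(j2.6) + 26.01] = ∠[19.25 + j9.022] = 25.11°
∠L(j2.6) = 77.85° − 25.11° = 52.73°

|L| = 25.2 dB, ∠L = 52.7°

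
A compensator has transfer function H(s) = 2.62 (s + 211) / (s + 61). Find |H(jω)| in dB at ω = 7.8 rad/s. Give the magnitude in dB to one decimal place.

19.1 dB

|j7.8 + 211| = √(7.8² + 211²) = 211.1
|j7.8 + 61| = √(7.8² + 61²) = 61.5
|H(j7.8)| = 2.62 × 211.1 / 61.5 = 8.9956
20 log₁₀(8.9956) = 19.08 dB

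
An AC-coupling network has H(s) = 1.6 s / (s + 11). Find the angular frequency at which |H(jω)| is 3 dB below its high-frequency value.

For a single-pole high-pass, the −3 dB point is at the pole: ω = 11 rad s⁻¹.

11 rad s⁻¹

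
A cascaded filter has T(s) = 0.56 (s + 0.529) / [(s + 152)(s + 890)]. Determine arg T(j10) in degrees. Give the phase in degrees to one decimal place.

∠(j10 + 0.529) = arctan(10/0.529) = 86.97°
∠(j10 + 152) = arctan(10/152) = 3.76°
∠(j10 + 890) = arctan(10/890) = 0.64°
∠T(j10) = 86.97° − (3.76° + 0.64°) = 82.56°

82.6°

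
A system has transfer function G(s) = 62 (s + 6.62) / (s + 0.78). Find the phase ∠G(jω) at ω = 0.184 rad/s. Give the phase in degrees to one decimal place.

∠(j0.184 + 6.62) = arctan(0.184/6.62) = 1.59°
∠(j0.184 + 0.78) = arctan(0.184/0.78) = 13.27°
∠G(j0.184) = 1.59° − 13.27° = -11.68°

-11.7°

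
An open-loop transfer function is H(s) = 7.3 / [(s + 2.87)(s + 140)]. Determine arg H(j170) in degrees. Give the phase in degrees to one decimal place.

∠(j170 + 2.87) = arctan(170/2.87) = 89.03°
∠(j170 + 140) = arctan(170/140) = 50.53°
∠H(j170) = − (89.03° + 50.53°) = -139.56°

-139.6 deg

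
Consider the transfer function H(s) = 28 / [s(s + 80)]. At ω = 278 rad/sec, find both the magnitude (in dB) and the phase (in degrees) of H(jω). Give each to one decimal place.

|H| = -69.2 dB, ∠H = -163.9°

|j278 + 80| = √(278² + 80²) = 289.3
|j278| = 278
|H(j278)| = 28 / (289.3 × 278) = 0.00034817
20 log₁₀(0.00034817) = -69.16 dB
∠(j278 + 80) = arctan(278/80) = 73.95°
∠(j278) = 90.00°
∠H(j278) = − (73.95° + 90.00°) = -163.95°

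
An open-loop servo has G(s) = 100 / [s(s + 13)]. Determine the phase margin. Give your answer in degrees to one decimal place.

62.3°

Gain crossover: |G(jω)| = 1 at ω ≈ 6.81 rad/sec.
∠G(j6.81) = −90° − arctan(6.81/13) ≈ -117.66°
PM = 180° + (-117.66°) = 62.34°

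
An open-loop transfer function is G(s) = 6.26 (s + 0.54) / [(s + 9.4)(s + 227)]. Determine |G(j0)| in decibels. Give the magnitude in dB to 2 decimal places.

G(0) = 6.26 × 0.54 / (9.4 × 227) = 0.0015842
20 log₁₀(0.0015842) = -56.004 dB

-56.00 dB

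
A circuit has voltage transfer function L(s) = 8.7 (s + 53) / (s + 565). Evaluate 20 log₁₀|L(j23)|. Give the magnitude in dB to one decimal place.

-1.0 dB

|j23 + 53| = √(23² + 53²) = 57.78
|j23 + 565| = √(23² + 565²) = 565.5
|L(j23)| = 8.7 × 57.78 / 565.5 = 0.8889
20 log₁₀(0.8889) = -1.02 dB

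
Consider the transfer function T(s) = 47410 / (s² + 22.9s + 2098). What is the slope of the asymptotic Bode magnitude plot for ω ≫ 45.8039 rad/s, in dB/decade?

With 0 zeros and 2 poles, the high-frequency asymptotic slope is 20 × (0 − 2) = -40 dB/decade.

-40 dB/decade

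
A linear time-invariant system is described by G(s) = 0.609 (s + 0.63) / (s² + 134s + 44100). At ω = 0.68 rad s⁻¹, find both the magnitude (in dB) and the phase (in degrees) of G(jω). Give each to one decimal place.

|j0.68 + 0.63| = √(0.68² + 0.63²) = 0.927
|(j0.68)² + 134(j0.68) + 44100| = |44100 + j91.12| = 4.41e+04
|G(j0.68)| = 0.609 × 0.927 / 4.41e+04 = 1.2801e-05
20 log₁₀(1.2801e-05) = -97.85 dB
∠(j0.68 + 0.63) = arctan(0.68/0.63) = 47.19°
∠[(j0.68)² + 134(j0.68) + 44100] = ∠[44100 + j91.12] = 0.12°
∠G(j0.68) = 47.19° − 0.12° = 47.07°

|G| = -97.9 dB, ∠G = 47.1°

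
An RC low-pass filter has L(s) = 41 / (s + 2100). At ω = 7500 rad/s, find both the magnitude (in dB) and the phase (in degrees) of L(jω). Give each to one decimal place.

|j7500 + 2100| = √(7500² + 2100²) = 7788
|L(j7500)| = 41 / 7788 = 0.0052642
20 log₁₀(0.0052642) = -45.57 dB
∠(j7500 + 2100) = arctan(7500/2100) = 74.36°
∠L(j7500) = −74.36° = -74.36°

|L| = -45.6 dB, ∠L = -74.4°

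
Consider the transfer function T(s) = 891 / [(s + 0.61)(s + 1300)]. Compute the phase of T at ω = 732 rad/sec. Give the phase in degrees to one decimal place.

-119.3 deg

∠(j732 + 0.61) = arctan(732/0.61) = 89.95°
∠(j732 + 1300) = arctan(732/1300) = 29.38°
∠T(j732) = − (89.95° + 29.38°) = -119.34°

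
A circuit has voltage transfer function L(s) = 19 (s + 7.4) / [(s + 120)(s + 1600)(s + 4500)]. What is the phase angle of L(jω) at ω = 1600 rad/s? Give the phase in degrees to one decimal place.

∠(j1600 + 7.4) = arctan(1600/7.4) = 89.74°
∠(j1600 + 120) = arctan(1600/120) = 85.71°
∠(j1600 + 1600) = arctan(1600/1600) = 45.00°
∠(j1600 + 4500) = arctan(1600/4500) = 19.57°
∠L(j1600) = 89.74° − (85.71° + 45.00° + 19.57°) = -60.55°

-60.5°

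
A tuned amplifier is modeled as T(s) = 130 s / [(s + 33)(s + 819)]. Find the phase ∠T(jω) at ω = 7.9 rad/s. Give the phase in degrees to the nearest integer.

∠(j7.9) = 90.00°
∠(j7.9 + 33) = arctan(7.9/33) = 13.46°
∠(j7.9 + 819) = arctan(7.9/819) = 0.55°
∠T(j7.9) = 90.00° − (13.46° + 0.55°) = 75.98°

76°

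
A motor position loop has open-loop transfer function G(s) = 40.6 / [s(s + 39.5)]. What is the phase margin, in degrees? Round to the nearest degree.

89°

Gain crossover: |G(jω)| = 1 at ω ≈ 1.03 rad s⁻¹.
∠G(j1.03) = −90° − arctan(1.03/39.5) ≈ -91.49°
PM = 180° + (-91.49°) = 88.51°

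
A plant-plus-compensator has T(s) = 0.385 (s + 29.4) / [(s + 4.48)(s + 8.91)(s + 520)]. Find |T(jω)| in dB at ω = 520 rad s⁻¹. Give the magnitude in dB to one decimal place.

-119.9 dB

|j520 + 29.4| = √(520² + 29.4²) = 520.8
|j520 + 4.48| = √(520² + 4.48²) = 520
|j520 + 8.91| = √(520² + 8.91²) = 520.1
|j520 + 520| = √(520² + 520²) = 735.4
|T(j520)| = 0.385 × 520.8 / (520 × 520.1 × 735.4) = 1.0082e-06
20 log₁₀(1.0082e-06) = -119.93 dB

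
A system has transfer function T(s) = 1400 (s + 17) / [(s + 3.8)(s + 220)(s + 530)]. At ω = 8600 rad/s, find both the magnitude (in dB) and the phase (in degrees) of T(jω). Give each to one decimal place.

|j8600 + 17| = √(8600² + 17²) = 8600
|j8600 + 3.8| = √(8600² + 3.8²) = 8600
|j8600 + 220| = √(8600² + 220²) = 8603
|j8600 + 530| = √(8600² + 530²) = 8616
|T(j8600)| = 1400 × 8600 / (8600 × 8603 × 8616) = 1.8887e-05
20 log₁₀(1.8887e-05) = -94.48 dB
∠(j8600 + 17) = arctan(8600/17) = 89.89°
∠(j8600 + 3.8) = arctan(8600/3.8) = 89.97°
∠(j8600 + 220) = arctan(8600/220) = 88.53°
∠(j8600 + 530) = arctan(8600/530) = 86.47°
∠T(j8600) = 89.89° − (89.97° + 88.53° + 86.47°) = -175.10°

|T| = -94.5 dB, ∠T = -175.1 deg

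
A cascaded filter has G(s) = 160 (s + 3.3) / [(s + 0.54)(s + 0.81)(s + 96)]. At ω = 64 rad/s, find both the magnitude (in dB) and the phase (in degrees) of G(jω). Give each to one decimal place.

|j64 + 3.3| = √(64² + 3.3²) = 64.09
|j64 + 0.54| = √(64² + 0.54²) = 64
|j64 + 0.81| = √(64² + 0.81²) = 64.01
|j64 + 96| = √(64² + 96²) = 115.4
|G(j64)| = 160 × 64.09 / (64 × 64.01 × 115.4) = 0.021694
20 log₁₀(0.021694) = -33.27 dB
∠(j64 + 3.3) = arctan(64/3.3) = 87.05°
∠(j64 + 0.54) = arctan(64/0.54) = 89.52°
∠(j64 + 0.81) = arctan(64/0.81) = 89.27°
∠(j64 + 96) = arctan(64/96) = 33.69°
∠G(j64) = 87.05° − (89.52° + 89.27° + 33.69°) = -125.43°

|G| = -33.3 dB, ∠G = -125.4°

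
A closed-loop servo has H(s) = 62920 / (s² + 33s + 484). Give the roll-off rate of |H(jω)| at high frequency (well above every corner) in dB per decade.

With 0 zeros and 2 poles, the high-frequency asymptotic slope is 20 × (0 − 2) = -40 dB/decade.

-40 dB/decade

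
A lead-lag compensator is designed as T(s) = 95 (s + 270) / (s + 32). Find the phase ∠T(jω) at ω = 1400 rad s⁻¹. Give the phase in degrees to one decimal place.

∠(j1400 + 270) = arctan(1400/270) = 79.08°
∠(j1400 + 32) = arctan(1400/32) = 88.69°
∠T(j1400) = 79.08° − 88.69° = -9.61°

-9.6°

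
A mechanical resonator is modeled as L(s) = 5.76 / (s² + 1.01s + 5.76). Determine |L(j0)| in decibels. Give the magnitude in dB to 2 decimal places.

L(0) = 5.76 / 5.76 = 1
20 log₁₀(1) = 0.000 dB

0.00 dB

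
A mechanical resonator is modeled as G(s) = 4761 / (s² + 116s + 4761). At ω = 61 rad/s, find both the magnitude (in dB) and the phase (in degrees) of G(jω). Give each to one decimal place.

|G| = -3.5 dB, ∠G = -81.6°

|(j61)² + 116(j61) + 4761| = |1040 + j7076| = 7152
|G(j61)| = 4761 / 7152 = 0.66569
20 log₁₀(0.66569) = -3.53 dB
∠[(j61)² + 116(j61) + 4761] = ∠[1040 + j7076] = 81.64°
∠G(j61) = −81.64° = -81.64°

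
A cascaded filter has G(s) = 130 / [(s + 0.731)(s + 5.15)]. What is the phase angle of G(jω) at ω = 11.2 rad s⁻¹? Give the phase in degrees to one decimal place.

-151.6°

∠(j11.2 + 0.731) = arctan(11.2/0.731) = 86.27°
∠(j11.2 + 5.15) = arctan(11.2/5.15) = 65.31°
∠G(j11.2) = − (86.27° + 65.31°) = -151.57°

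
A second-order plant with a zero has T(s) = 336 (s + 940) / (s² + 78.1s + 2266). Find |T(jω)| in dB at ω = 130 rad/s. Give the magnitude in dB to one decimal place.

|j130 + 940| = √(130² + 940²) = 948.9
|(j130)² + 78.1(j130) + 2266| = |-14634 + j10153| = 1.781e+04
|T(j130)| = 336 × 948.9 / 1.781e+04 = 17.901
20 log₁₀(17.901) = 25.06 dB

25.1 dB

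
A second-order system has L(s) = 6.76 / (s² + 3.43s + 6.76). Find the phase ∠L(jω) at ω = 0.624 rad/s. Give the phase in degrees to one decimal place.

∠[(j0.624)² + 3.43(j0.624) + 6.76] = ∠[6.3706 + j2.1403] = 18.57°
∠L(j0.624) = −18.57° = -18.57°

-18.6°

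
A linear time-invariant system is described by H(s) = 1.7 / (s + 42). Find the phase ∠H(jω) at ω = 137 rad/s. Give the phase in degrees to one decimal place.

-73.0°

∠(j137 + 42) = arctan(137/42) = 72.96°
∠H(j137) = −72.96° = -72.96°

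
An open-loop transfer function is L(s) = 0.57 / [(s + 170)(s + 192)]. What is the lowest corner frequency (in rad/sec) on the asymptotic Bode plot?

170 rad/sec

Break frequencies occur at each pole and zero magnitude: 170 rad/sec, 192 rad/sec.
The lowest is 170 rad/sec.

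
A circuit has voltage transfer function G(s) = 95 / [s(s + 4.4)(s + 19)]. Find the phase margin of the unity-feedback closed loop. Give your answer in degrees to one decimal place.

72.6°

Gain crossover: |G(jω)| = 1 at ω ≈ 1.1 rad/s.
∠G(j1.1) = −90° − arctan(1.1/4.4) − arctan(1.1/19) ≈ -107.36°
PM = 180° + (-107.36°) = 72.64°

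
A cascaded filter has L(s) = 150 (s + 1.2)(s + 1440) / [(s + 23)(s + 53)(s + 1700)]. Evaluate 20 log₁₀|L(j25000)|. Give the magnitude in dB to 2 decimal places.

-44.44 dB

|j25000 + 1.2| = √(25000² + 1.2²) = 2.5e+04
|j25000 + 1440| = √(25000² + 1440²) = 2.504e+04
|j25000 + 23| = √(25000² + 23²) = 2.5e+04
|j25000 + 53| = √(25000² + 53²) = 2.5e+04
|j25000 + 1700| = √(25000² + 1700²) = 2.506e+04
|L(j25000)| = 150 × 2.5e+04 × 2.504e+04 / (2.5e+04 × 2.5e+04 × 2.506e+04) = 0.0059961
20 log₁₀(0.0059961) = -44.443 dB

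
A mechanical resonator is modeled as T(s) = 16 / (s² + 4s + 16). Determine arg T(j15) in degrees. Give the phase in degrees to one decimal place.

∠[(j15)² + 4(j15) + 16] = ∠[-209 + j60] = 163.98°
∠T(j15) = −163.98° = -163.98°

-164.0°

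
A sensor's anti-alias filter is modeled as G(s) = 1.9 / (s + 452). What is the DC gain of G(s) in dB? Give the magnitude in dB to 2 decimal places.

-47.53 dB

G(0) = 1.9 / 452 = 0.0042035
20 log₁₀(0.0042035) = -47.528 dB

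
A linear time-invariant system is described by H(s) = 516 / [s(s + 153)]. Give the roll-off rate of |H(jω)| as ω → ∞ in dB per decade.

With 0 zeros and 2 poles, the high-frequency asymptotic slope is 20 × (0 − 2) = -40 dB/decade.

-40 dB/decade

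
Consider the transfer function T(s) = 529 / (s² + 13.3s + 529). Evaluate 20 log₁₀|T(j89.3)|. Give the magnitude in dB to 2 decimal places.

|(j89.3)² + 13.3(j89.3) + 529| = |-7445.5 + j1187.7| = 7540
|T(j89.3)| = 529 / 7540 = 0.070163
20 log₁₀(0.070163) = -23.078 dB

-23.08 dB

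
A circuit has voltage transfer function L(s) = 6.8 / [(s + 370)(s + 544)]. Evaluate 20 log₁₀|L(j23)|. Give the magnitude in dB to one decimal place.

-89.5 dB

|j23 + 370| = √(23² + 370²) = 370.7
|j23 + 544| = √(23² + 544²) = 544.5
|L(j23)| = 6.8 / (370.7 × 544.5) = 3.3689e-05
20 log₁₀(3.3689e-05) = -89.45 dB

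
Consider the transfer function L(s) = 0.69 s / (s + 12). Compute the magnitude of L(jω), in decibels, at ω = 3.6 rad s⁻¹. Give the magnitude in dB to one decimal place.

|j3.6| = 3.6
|j3.6 + 12| = √(3.6² + 12²) = 12.53
|L(j3.6)| = 0.69 × 3.6 / 12.53 = 0.19827
20 log₁₀(0.19827) = -14.05 dB

-14.1 dB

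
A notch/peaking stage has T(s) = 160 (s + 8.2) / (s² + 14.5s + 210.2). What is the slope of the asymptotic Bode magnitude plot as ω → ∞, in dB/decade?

-20 dB/decade

With 1 zero and 2 poles, the high-frequency asymptotic slope is 20 × (1 − 2) = -20 dB/decade.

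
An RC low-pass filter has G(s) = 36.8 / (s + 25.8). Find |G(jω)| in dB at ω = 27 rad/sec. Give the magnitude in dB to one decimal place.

|j27 + 25.8| = √(27² + 25.8²) = 37.34
|G(j27)| = 36.8 / 37.34 = 0.98541
20 log₁₀(0.98541) = -0.13 dB

-0.1 dB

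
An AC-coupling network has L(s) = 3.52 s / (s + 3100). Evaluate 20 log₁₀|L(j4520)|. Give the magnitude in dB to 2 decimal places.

9.26 dB

|j4520| = 4520
|j4520 + 3100| = √(4520² + 3100²) = 5481
|L(j4520)| = 3.52 × 4520 / 5481 = 2.9029
20 log₁₀(2.9029) = 9.257 dB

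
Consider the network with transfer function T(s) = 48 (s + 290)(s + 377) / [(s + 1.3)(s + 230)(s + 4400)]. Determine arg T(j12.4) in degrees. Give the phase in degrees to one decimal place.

∠(j12.4 + 290) = arctan(12.4/290) = 2.45°
∠(j12.4 + 377) = arctan(12.4/377) = 1.88°
∠(j12.4 + 1.3) = arctan(12.4/1.3) = 84.02°
∠(j12.4 + 230) = arctan(12.4/230) = 3.09°
∠(j12.4 + 4400) = arctan(12.4/4400) = 0.16°
∠T(j12.4) = 2.45° + 1.88° − (84.02° + 3.09° + 0.16°) = -82.93°

-82.9°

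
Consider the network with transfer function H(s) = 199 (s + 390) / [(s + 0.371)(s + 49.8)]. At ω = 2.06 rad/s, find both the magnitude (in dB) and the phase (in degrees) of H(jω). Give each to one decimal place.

|j2.06 + 390| = √(2.06² + 390²) = 390
|j2.06 + 0.371| = √(2.06² + 0.371²) = 2.093
|j2.06 + 49.8| = √(2.06² + 49.8²) = 49.84
|H(j2.06)| = 199 × 390 / (2.093 × 49.84) = 743.92
20 log₁₀(743.92) = 57.43 dB
∠(j2.06 + 390) = arctan(2.06/390) = 0.30°
∠(j2.06 + 0.371) = arctan(2.06/0.371) = 79.79°
∠(j2.06 + 49.8) = arctan(2.06/49.8) = 2.37°
∠H(j2.06) = 0.30° − (79.79° + 2.37°) = -81.86°

|H| = 57.4 dB, ∠H = -81.9°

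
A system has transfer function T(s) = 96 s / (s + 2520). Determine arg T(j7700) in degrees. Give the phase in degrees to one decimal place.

∠(j7700) = 90.00°
∠(j7700 + 2520) = arctan(7700/2520) = 71.88°
∠T(j7700) = 90.00° − 71.88° = 18.12°

18.1°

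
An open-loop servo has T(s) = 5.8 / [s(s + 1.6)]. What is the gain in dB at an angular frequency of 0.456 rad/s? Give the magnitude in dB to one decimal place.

17.7 dB

|j0.456 + 1.6| = √(0.456² + 1.6²) = 1.664
|j0.456| = 0.456
|T(j0.456)| = 5.8 / (1.664 × 0.456) = 7.6451
20 log₁₀(7.6451) = 17.67 dB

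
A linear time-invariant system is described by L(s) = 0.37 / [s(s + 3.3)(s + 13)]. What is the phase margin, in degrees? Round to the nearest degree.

90°

Gain crossover: |L(jω)| = 1 at ω ≈ 0.00862 rad/s.
∠L(j0.00862) = −90° − arctan(0.00862/3.3) − arctan(0.00862/13) ≈ -90.19°
PM = 180° + (-90.19°) = 89.81°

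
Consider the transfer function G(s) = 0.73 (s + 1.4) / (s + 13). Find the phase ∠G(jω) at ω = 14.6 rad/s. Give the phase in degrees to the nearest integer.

∠(j14.6 + 1.4) = arctan(14.6/1.4) = 84.52°
∠(j14.6 + 13) = arctan(14.6/13) = 48.32°
∠G(j14.6) = 84.52° − 48.32° = 36.20°

36°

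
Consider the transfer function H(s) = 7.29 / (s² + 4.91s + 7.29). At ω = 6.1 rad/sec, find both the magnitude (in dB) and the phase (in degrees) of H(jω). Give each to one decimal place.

|H| = -15.3 dB, ∠H = -135.0 deg

|(j6.1)² + 4.91(j6.1) + 7.29| = |-29.92 + j29.951| = 42.34
|H(j6.1)| = 7.29 / 42.34 = 0.1722
20 log₁₀(0.1722) = -15.28 dB
∠[(j6.1)² + 4.91(j6.1) + 7.29] = ∠[-29.92 + j29.951] = 134.97°
∠H(j6.1) = −134.97° = -134.97°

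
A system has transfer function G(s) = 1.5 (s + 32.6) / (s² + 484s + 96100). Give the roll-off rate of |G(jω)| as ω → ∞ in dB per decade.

-20 dB/decade

With 1 zero and 2 poles, the high-frequency asymptotic slope is 20 × (1 − 2) = -20 dB/decade.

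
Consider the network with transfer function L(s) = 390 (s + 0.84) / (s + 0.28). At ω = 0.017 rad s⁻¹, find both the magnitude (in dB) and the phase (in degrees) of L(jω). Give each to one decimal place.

|j0.017 + 0.84| = √(0.017² + 0.84²) = 0.8402
|j0.017 + 0.28| = √(0.017² + 0.28²) = 0.2805
|L(j0.017)| = 390 × 0.8402 / 0.2805 = 1168.1
20 log₁₀(1168.1) = 61.35 dB
∠(j0.017 + 0.84) = arctan(0.017/0.84) = 1.16°
∠(j0.017 + 0.28) = arctan(0.017/0.28) = 3.47°
∠L(j0.017) = 1.16° − 3.47° = -2.32°

|L| = 61.3 dB, ∠L = -2.3°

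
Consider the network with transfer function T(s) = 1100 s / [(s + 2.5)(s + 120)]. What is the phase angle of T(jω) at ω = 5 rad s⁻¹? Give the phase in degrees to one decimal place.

∠(j5) = 90.00°
∠(j5 + 2.5) = arctan(5/2.5) = 63.43°
∠(j5 + 120) = arctan(5/120) = 2.39°
∠T(j5) = 90.00° − (63.43° + 2.39°) = 24.18°

24.2°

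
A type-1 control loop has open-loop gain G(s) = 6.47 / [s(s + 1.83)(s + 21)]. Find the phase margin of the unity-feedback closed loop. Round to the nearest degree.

84 deg

Gain crossover: |G(jω)| = 1 at ω ≈ 0.168 rad/sec.
∠G(j0.168) = −90° − arctan(0.168/1.83) − arctan(0.168/21) ≈ -95.69°
PM = 180° + (-95.69°) = 84.31°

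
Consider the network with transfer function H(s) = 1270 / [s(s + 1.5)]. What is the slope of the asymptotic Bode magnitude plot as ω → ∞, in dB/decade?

With 0 zeros and 2 poles, the high-frequency asymptotic slope is 20 × (0 − 2) = -40 dB/decade.

-40 dB/decade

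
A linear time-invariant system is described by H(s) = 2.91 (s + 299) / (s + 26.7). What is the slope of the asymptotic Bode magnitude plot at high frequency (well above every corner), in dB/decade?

With 1 zero and 1 pole, the high-frequency asymptotic slope is 20 × (1 − 1) = 0 dB/decade.

0 dB/decade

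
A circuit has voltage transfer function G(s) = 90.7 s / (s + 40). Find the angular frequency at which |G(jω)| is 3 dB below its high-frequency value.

For a single-pole high-pass, the −3 dB point is at the pole: ω = 40 rad/s.

40 rad/s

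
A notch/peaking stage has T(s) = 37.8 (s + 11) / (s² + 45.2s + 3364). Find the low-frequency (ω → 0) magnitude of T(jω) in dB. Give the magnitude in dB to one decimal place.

T(0) = 37.8 × 11 / 3364 = 0.1236
20 log₁₀(0.1236) = -18.16 dB

-18.2 dB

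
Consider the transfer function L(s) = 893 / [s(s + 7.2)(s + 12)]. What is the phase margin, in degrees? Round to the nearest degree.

18 deg

Gain crossover: |L(jω)| = 1 at ω ≈ 6.64 rad/s.
∠L(j6.64) = −90° − arctan(6.64/7.2) − arctan(6.64/12) ≈ -161.68°
PM = 180° + (-161.68°) = 18.32°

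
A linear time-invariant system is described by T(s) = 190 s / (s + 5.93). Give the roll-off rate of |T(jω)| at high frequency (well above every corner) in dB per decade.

With 1 zero and 1 pole, the high-frequency asymptotic slope is 20 × (1 − 1) = 0 dB/decade.

0 dB/decade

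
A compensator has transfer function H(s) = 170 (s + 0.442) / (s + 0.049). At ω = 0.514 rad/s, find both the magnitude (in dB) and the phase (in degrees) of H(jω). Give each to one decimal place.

|j0.514 + 0.442| = √(0.514² + 0.442²) = 0.6779
|j0.514 + 0.049| = √(0.514² + 0.049²) = 0.5163
|H(j0.514)| = 170 × 0.6779 / 0.5163 = 223.2
20 log₁₀(223.2) = 46.97 dB
∠(j0.514 + 0.442) = arctan(0.514/0.442) = 49.31°
∠(j0.514 + 0.049) = arctan(0.514/0.049) = 84.55°
∠H(j0.514) = 49.31° − 84.55° = -35.25°

|H| = 47.0 dB, ∠H = -35.2°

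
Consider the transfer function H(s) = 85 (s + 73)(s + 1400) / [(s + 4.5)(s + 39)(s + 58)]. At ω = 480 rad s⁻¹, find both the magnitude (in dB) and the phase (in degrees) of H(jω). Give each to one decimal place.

|H| = -5.2 dB, ∠H = -157.7°

|j480 + 73| = √(480² + 73²) = 485.5
|j480 + 1400| = √(480² + 1400²) = 1480
|j480 + 4.5| = √(480² + 4.5²) = 480
|j480 + 39| = √(480² + 39²) = 481.6
|j480 + 58| = √(480² + 58²) = 483.5
|H(j480)| = 85 × 485.5 × 1480 / (480 × 481.6 × 483.5) = 0.54647
20 log₁₀(0.54647) = -5.25 dB
∠(j480 + 73) = arctan(480/73) = 81.35°
∠(j480 + 1400) = arctan(480/1400) = 18.92°
∠(j480 + 4.5) = arctan(480/4.5) = 89.46°
∠(j480 + 39) = arctan(480/39) = 85.35°
∠(j480 + 58) = arctan(480/58) = 83.11°
∠H(j480) = 81.35° + 18.92° − (89.46° + 85.35° + 83.11°) = -157.65°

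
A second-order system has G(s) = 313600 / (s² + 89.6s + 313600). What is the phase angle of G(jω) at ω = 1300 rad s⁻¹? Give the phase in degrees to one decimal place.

-175.2 deg

∠[(j1300)² + 89.6(j1300) + 313600] = ∠[-1.3764e+06 + j1.1648e+05] = 175.16°
∠G(j1300) = −175.16° = -175.16°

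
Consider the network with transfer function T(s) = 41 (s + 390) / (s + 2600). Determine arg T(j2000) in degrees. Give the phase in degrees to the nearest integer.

∠(j2000 + 390) = arctan(2000/390) = 78.97°
∠(j2000 + 2600) = arctan(2000/2600) = 37.57°
∠T(j2000) = 78.97° − 37.57° = 41.40°

41 deg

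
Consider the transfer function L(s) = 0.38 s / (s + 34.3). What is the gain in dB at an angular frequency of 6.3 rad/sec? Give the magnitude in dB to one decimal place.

|j6.3| = 6.3
|j6.3 + 34.3| = √(6.3² + 34.3²) = 34.87
|L(j6.3)| = 0.38 × 6.3 / 34.87 = 0.068648
20 log₁₀(0.068648) = -23.27 dB

-23.3 dB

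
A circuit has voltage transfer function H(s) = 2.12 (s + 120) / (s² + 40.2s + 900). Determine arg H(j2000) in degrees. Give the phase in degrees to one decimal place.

∠(j2000 + 120) = arctan(2000/120) = 86.57°
∠[(j2000)² + 40.2(j2000) + 900] = ∠[-3.9991e+06 + j80400] = 178.85°
∠H(j2000) = 86.57° − 178.85° = -92.28°

-92.3°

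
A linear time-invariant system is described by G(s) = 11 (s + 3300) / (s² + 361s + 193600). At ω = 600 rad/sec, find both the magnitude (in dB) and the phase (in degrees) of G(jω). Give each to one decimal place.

|G| = -17.4 dB, ∠G = -117.2°

|j600 + 3300| = √(600² + 3300²) = 3354
|(j600)² + 361(j600) + 193600| = |-1.664e+05 + j2.166e+05| = 2.731e+05
|G(j600)| = 11 × 3354 / 2.731e+05 = 0.13508
20 log₁₀(0.13508) = -17.39 dB
∠(j600 + 3300) = arctan(600/3300) = 10.30°
∠[(j600)² + 361(j600) + 193600] = ∠[-1.664e+05 + j2.166e+05] = 127.53°
∠G(j600) = 10.30° − 127.53° = -117.23°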